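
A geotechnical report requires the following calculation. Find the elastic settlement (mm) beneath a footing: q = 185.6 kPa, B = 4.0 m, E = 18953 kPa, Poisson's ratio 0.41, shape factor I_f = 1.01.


Using Se = q * B * (1 - nu^2) * I_f / E
1 - nu^2 = 1 - 0.41^2 = 0.8319
Se = 185.6 * 4.0 * 0.8319 * 1.01 / 18953
Se = 0.032912 m
Convert to mm: Se = 0.032912 * 1000 = 32.912 mm


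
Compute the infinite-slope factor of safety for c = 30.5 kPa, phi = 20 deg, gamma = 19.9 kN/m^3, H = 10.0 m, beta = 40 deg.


Result: 0.745

Derivation:
Using Fs = c / (gamma*H*sin(beta)*cos(beta)) + tan(phi)/tan(beta)
Cohesion contribution = 30.5 / (19.9*10.0*sin(40)*cos(40))
Cohesion contribution = 0.311261
Friction contribution = tan(20)/tan(40) = 0.433763
Fs = 0.311261 + 0.433763
Fs = 0.745


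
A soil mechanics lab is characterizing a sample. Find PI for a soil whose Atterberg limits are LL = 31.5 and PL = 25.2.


Using PI = LL - PL
PI = 31.5 - 25.2
PI = 6.3


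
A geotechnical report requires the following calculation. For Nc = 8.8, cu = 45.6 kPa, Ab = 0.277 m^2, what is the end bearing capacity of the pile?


Result: 111.15 kN

Derivation:
Using Qb = Nc * cu * Ab
Qb = 8.8 * 45.6 * 0.277
Qb = 111.15 kN


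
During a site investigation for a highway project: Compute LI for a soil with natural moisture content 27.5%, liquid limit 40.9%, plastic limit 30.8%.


First compute the plasticity index:
PI = LL - PL = 40.9 - 30.8 = 10.1
Then compute the liquidity index:
LI = (w - PL) / PI
LI = (27.5 - 30.8) / 10.1
LI = -0.327


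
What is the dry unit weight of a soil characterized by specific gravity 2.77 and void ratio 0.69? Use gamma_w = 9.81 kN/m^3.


Result: 16.079 kN/m^3

Derivation:
Using gamma_d = Gs * gamma_w / (1 + e)
gamma_d = 2.77 * 9.81 / (1 + 0.69)
gamma_d = 2.77 * 9.81 / 1.69
gamma_d = 16.079 kN/m^3


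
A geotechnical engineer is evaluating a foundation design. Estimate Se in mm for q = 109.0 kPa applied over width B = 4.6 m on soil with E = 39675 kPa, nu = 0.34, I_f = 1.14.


Result: 12.742 mm

Derivation:
Using Se = q * B * (1 - nu^2) * I_f / E
1 - nu^2 = 1 - 0.34^2 = 0.8844
Se = 109.0 * 4.6 * 0.8844 * 1.14 / 39675
Se = 0.012742 m
Convert to mm: Se = 0.012742 * 1000 = 12.742 mm


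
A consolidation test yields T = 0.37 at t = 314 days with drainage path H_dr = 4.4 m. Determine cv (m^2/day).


Result: 0.02281 m^2/day

Derivation:
Using cv = T * H_dr^2 / t
H_dr^2 = 4.4^2 = 19.36
cv = 0.37 * 19.36 / 314
cv = 0.02281 m^2/day


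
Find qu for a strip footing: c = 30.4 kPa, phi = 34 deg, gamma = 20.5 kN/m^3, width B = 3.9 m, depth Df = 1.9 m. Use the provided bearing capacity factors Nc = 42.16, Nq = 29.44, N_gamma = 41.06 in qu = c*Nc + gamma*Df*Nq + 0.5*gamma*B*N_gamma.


Compute qu = c*Nc + gamma*Df*Nq + 0.5*gamma*B*N_gamma
Term 1: 30.4 * 42.16 = 1281.664
Term 2: 20.5 * 1.9 * 29.44 = 1146.688
Term 3: 0.5 * 20.5 * 3.9 * 41.06 = 1641.3735
qu = 1281.664 + 1146.688 + 1641.3735
qu = 4069.73 kPa


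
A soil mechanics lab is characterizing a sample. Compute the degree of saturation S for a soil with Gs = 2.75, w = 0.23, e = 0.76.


Using S = Gs * w / e
S = 2.75 * 0.23 / 0.76
S = 0.8322


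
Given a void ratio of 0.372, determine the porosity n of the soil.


Result: 0.2711

Derivation:
Using the relation n = e / (1 + e)
n = 0.372 / (1 + 0.372)
n = 0.372 / 1.372
n = 0.2711


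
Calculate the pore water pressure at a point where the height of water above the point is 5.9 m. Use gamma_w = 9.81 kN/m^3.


Using u = gamma_w * h_w
u = 9.81 * 5.9
u = 57.88 kPa


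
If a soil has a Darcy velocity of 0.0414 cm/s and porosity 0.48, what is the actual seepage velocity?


Using v_s = v_d / n
v_s = 0.0414 / 0.48
v_s = 0.08625 cm/s


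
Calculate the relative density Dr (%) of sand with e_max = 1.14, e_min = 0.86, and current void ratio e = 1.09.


Using Dr = (e_max - e) / (e_max - e_min) * 100
e_max - e = 1.14 - 1.09 = 0.05
e_max - e_min = 1.14 - 0.86 = 0.28
Dr = 0.05 / 0.28 * 100
Dr = 17.86 %


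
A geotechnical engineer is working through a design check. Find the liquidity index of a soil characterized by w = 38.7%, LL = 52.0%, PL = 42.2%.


First compute the plasticity index:
PI = LL - PL = 52.0 - 42.2 = 9.8
Then compute the liquidity index:
LI = (w - PL) / PI
LI = (38.7 - 42.2) / 9.8
LI = -0.357


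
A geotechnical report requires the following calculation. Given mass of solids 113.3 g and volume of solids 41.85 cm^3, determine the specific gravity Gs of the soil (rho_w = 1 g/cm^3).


Result: 2.707

Derivation:
Using Gs = m_s / (V_s * rho_w)
Since rho_w = 1 g/cm^3:
Gs = 113.3 / 41.85
Gs = 2.707


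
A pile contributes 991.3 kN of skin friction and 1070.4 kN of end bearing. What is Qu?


Using Qu = Qf + Qb
Qu = 991.3 + 1070.4
Qu = 2061.7 kN


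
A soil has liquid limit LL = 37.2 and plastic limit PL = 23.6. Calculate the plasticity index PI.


Result: 13.6

Derivation:
Using PI = LL - PL
PI = 37.2 - 23.6
PI = 13.6


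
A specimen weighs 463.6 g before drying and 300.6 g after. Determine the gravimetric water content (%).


Using w = (m_wet - m_dry) / m_dry * 100
m_wet - m_dry = 463.6 - 300.6 = 163.0 g
w = 163.0 / 300.6 * 100
w = 54.22 %


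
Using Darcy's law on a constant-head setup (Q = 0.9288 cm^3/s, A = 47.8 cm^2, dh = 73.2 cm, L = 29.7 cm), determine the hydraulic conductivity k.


Compute hydraulic gradient:
i = dh / L = 73.2 / 29.7 = 2.46465
Then apply Darcy's law:
k = Q / (A * i)
k = 0.9288 / (47.8 * 2.46465)
k = 0.9288 / 117.81
k = 0.007884 cm/s


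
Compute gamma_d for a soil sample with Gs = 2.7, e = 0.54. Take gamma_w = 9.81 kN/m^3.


Using gamma_d = Gs * gamma_w / (1 + e)
gamma_d = 2.7 * 9.81 / (1 + 0.54)
gamma_d = 2.7 * 9.81 / 1.54
gamma_d = 17.199 kN/m^3


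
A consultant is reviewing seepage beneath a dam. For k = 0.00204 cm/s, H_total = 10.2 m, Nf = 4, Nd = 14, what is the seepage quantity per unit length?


Convert k to m/s for unit consistency with H:
k = 0.00204 cm/s = 0.00204 / 100 m/s = 2.04e-05 m/s
Using q = k * H * Nf / Nd
Nf / Nd = 4 / 14 = 0.2857
q = 2.04e-05 * 10.2 * 0.2857
q = 5.945e-05 m^3/s per m


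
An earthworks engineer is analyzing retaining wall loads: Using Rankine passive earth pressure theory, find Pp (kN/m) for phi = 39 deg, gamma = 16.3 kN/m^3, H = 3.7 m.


Compute passive earth pressure coefficient:
Kp = tan^2(45 + phi/2) = tan^2(64.5) = 4.395495
Compute passive force:
Pp = 0.5 * Kp * gamma * H^2
Pp = 0.5 * 4.395495 * 16.3 * 3.7^2
Pp = 490.42 kN/m


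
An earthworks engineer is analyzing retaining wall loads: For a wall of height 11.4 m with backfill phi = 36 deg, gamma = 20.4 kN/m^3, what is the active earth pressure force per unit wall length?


Compute active earth pressure coefficient:
Ka = tan^2(45 - phi/2) = tan^2(27.0) = 0.259616
Compute active force:
Pa = 0.5 * Ka * gamma * H^2
Pa = 0.5 * 0.259616 * 20.4 * 11.4^2
Pa = 344.15 kN/m


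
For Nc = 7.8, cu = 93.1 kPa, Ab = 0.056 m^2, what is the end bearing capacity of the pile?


Using Qb = Nc * cu * Ab
Qb = 7.8 * 93.1 * 0.056
Qb = 40.67 kN


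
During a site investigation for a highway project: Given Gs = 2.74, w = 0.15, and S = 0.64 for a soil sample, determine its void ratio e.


Using the relation e = Gs * w / S
e = 2.74 * 0.15 / 0.64
e = 0.6422


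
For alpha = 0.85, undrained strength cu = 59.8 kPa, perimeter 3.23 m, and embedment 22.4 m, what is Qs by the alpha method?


Using Qs = alpha * cu * perimeter * L
Qs = 0.85 * 59.8 * 3.23 * 22.4
Qs = 3677.65 kN


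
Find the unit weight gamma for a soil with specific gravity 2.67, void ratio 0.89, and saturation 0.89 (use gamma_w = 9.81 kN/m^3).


Using gamma = gamma_w * (Gs + S*e) / (1 + e)
Numerator: Gs + S*e = 2.67 + 0.89*0.89 = 3.4621
Denominator: 1 + e = 1 + 0.89 = 1.89
gamma = 9.81 * 3.4621 / 1.89
gamma = 17.97 kN/m^3


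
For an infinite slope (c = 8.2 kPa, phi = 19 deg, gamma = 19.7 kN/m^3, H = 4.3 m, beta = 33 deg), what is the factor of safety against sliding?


Using Fs = c / (gamma*H*sin(beta)*cos(beta)) + tan(phi)/tan(beta)
Cohesion contribution = 8.2 / (19.7*4.3*sin(33)*cos(33))
Cohesion contribution = 0.211923
Friction contribution = tan(19)/tan(33) = 0.530218
Fs = 0.211923 + 0.530218
Fs = 0.742


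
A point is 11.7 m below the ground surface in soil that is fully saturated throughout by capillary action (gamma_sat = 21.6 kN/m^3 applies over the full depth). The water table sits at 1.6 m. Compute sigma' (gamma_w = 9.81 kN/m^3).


Total stress = gamma_sat * depth
sigma = 21.6 * 11.7 = 252.72 kPa
Pore water pressure u = gamma_w * (depth - d_wt)
u = 9.81 * (11.7 - 1.6) = 99.081 kPa
Effective stress = sigma - u
sigma' = 252.72 - 99.081 = 153.64 kPa


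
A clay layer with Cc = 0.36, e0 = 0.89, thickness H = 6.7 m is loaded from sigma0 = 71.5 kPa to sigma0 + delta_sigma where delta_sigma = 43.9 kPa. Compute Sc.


Using Sc = Cc * H / (1 + e0) * log10((sigma0 + delta_sigma) / sigma0)
Stress ratio = (71.5 + 43.9) / 71.5 = 1.61399
log10(1.61399) = 0.2079
Cc * H / (1 + e0) = 0.36 * 6.7 / (1 + 0.89) = 1.27619
Sc = 1.27619 * 0.2079
Sc = 0.2653 m


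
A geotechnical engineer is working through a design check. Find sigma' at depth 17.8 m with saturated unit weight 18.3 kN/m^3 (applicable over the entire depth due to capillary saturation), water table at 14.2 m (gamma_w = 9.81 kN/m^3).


Total stress = gamma_sat * depth
sigma = 18.3 * 17.8 = 325.74 kPa
Pore water pressure u = gamma_w * (depth - d_wt)
u = 9.81 * (17.8 - 14.2) = 35.316 kPa
Effective stress = sigma - u
sigma' = 325.74 - 35.316 = 290.42 kPa


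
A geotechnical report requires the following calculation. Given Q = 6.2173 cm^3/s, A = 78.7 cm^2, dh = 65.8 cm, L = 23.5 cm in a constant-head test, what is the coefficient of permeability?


Compute hydraulic gradient:
i = dh / L = 65.8 / 23.5 = 2.8
Then apply Darcy's law:
k = Q / (A * i)
k = 6.2173 / (78.7 * 2.8)
k = 6.2173 / 220.36
k = 0.028214 cm/s


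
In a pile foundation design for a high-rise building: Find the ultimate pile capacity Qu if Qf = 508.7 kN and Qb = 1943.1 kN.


Using Qu = Qf + Qb
Qu = 508.7 + 1943.1
Qu = 2451.8 kN


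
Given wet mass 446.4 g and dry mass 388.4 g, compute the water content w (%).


Using w = (m_wet - m_dry) / m_dry * 100
m_wet - m_dry = 446.4 - 388.4 = 58.0 g
w = 58.0 / 388.4 * 100
w = 14.93 %


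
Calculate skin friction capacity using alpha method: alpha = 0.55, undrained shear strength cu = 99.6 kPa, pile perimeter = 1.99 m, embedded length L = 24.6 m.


Result: 2681.7 kN

Derivation:
Using Qs = alpha * cu * perimeter * L
Qs = 0.55 * 99.6 * 1.99 * 24.6
Qs = 2681.7 kN


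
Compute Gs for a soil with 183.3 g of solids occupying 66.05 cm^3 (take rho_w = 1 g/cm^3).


Using Gs = m_s / (V_s * rho_w)
Since rho_w = 1 g/cm^3:
Gs = 183.3 / 66.05
Gs = 2.775


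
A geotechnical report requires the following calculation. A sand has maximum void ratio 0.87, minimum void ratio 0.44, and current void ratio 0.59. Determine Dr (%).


Using Dr = (e_max - e) / (e_max - e_min) * 100
e_max - e = 0.87 - 0.59 = 0.28
e_max - e_min = 0.87 - 0.44 = 0.43
Dr = 0.28 / 0.43 * 100
Dr = 65.12 %


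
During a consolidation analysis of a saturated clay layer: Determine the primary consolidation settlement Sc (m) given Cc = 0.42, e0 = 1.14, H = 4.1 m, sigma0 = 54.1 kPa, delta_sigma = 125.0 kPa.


Using Sc = Cc * H / (1 + e0) * log10((sigma0 + delta_sigma) / sigma0)
Stress ratio = (54.1 + 125.0) / 54.1 = 3.31054
log10(3.31054) = 0.519898
Cc * H / (1 + e0) = 0.42 * 4.1 / (1 + 1.14) = 0.804673
Sc = 0.804673 * 0.519898
Sc = 0.4183 m


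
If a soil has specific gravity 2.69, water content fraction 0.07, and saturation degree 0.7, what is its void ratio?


Using the relation e = Gs * w / S
e = 2.69 * 0.07 / 0.7
e = 0.269


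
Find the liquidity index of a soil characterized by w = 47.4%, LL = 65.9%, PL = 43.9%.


Result: 0.159

Derivation:
First compute the plasticity index:
PI = LL - PL = 65.9 - 43.9 = 22.0
Then compute the liquidity index:
LI = (w - PL) / PI
LI = (47.4 - 43.9) / 22.0
LI = 0.159


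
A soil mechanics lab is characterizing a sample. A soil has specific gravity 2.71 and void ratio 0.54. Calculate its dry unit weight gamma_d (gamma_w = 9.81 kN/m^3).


Using gamma_d = Gs * gamma_w / (1 + e)
gamma_d = 2.71 * 9.81 / (1 + 0.54)
gamma_d = 2.71 * 9.81 / 1.54
gamma_d = 17.263 kN/m^3


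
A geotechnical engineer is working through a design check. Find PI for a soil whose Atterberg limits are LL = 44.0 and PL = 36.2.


Using PI = LL - PL
PI = 44.0 - 36.2
PI = 7.8


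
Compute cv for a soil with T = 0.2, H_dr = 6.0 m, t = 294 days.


Result: 0.02449 m^2/day

Derivation:
Using cv = T * H_dr^2 / t
H_dr^2 = 6.0^2 = 36.0
cv = 0.2 * 36.0 / 294
cv = 0.02449 m^2/day


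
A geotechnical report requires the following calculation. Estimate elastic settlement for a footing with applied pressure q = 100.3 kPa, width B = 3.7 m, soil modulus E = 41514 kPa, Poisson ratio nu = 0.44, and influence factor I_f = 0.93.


Result: 6.704 mm

Derivation:
Using Se = q * B * (1 - nu^2) * I_f / E
1 - nu^2 = 1 - 0.44^2 = 0.8064
Se = 100.3 * 3.7 * 0.8064 * 0.93 / 41514
Se = 0.006704 m
Convert to mm: Se = 0.006704 * 1000 = 6.704 mm


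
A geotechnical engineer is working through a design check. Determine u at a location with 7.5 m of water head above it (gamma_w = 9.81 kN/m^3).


Result: 73.58 kPa

Derivation:
Using u = gamma_w * h_w
u = 9.81 * 7.5
u = 73.58 kPa


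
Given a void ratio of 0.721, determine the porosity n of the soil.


Using the relation n = e / (1 + e)
n = 0.721 / (1 + 0.721)
n = 0.721 / 1.721
n = 0.4189


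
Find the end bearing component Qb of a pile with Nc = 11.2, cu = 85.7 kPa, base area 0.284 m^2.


Using Qb = Nc * cu * Ab
Qb = 11.2 * 85.7 * 0.284
Qb = 272.59 kN


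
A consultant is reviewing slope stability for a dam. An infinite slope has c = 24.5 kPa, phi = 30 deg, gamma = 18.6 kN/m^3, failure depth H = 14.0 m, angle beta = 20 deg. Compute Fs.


Using Fs = c / (gamma*H*sin(beta)*cos(beta)) + tan(phi)/tan(beta)
Cohesion contribution = 24.5 / (18.6*14.0*sin(20)*cos(20))
Cohesion contribution = 0.292744
Friction contribution = tan(30)/tan(20) = 1.58626
Fs = 0.292744 + 1.58626
Fs = 1.879


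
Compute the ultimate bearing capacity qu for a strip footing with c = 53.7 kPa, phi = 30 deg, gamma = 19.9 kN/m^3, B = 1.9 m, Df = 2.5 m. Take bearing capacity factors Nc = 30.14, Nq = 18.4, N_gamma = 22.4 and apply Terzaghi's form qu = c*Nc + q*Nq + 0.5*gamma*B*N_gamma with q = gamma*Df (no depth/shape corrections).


Compute qu = c*Nc + gamma*Df*Nq + 0.5*gamma*B*N_gamma
Term 1: 53.7 * 30.14 = 1618.518
Term 2: 19.9 * 2.5 * 18.4 = 915.4
Term 3: 0.5 * 19.9 * 1.9 * 22.4 = 423.472
qu = 1618.518 + 915.4 + 423.472
qu = 2957.39 kPa


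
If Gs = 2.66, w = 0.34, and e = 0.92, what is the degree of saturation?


Using S = Gs * w / e
S = 2.66 * 0.34 / 0.92
S = 0.983


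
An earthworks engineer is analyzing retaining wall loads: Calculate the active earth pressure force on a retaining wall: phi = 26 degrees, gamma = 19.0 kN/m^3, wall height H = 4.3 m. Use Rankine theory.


Result: 68.59 kN/m

Derivation:
Compute active earth pressure coefficient:
Ka = tan^2(45 - phi/2) = tan^2(32.0) = 0.390462
Compute active force:
Pa = 0.5 * Ka * gamma * H^2
Pa = 0.5 * 0.390462 * 19.0 * 4.3^2
Pa = 68.59 kN/m


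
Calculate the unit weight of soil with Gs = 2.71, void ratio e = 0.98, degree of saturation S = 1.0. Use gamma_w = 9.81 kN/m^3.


Result: 18.282 kN/m^3

Derivation:
Using gamma = gamma_w * (Gs + S*e) / (1 + e)
Numerator: Gs + S*e = 2.71 + 1.0*0.98 = 3.69
Denominator: 1 + e = 1 + 0.98 = 1.98
gamma = 9.81 * 3.69 / 1.98
gamma = 18.282 kN/m^3


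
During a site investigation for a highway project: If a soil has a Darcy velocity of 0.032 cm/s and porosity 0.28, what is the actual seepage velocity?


Using v_s = v_d / n
v_s = 0.032 / 0.28
v_s = 0.11429 cm/s


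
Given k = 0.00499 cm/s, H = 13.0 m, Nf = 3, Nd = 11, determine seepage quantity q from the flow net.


Convert k to m/s for unit consistency with H:
k = 0.00499 cm/s = 0.00499 / 100 m/s = 4.99e-05 m/s
Using q = k * H * Nf / Nd
Nf / Nd = 3 / 11 = 0.2727
q = 4.99e-05 * 13.0 * 0.2727
q = 0.0001769 m^3/s per m


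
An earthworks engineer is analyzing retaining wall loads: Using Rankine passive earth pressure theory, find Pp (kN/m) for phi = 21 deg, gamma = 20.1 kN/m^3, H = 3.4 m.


Compute passive earth pressure coefficient:
Kp = tan^2(45 + phi/2) = tan^2(55.5) = 2.117051
Compute passive force:
Pp = 0.5 * Kp * gamma * H^2
Pp = 0.5 * 2.117051 * 20.1 * 3.4^2
Pp = 245.95 kN/m


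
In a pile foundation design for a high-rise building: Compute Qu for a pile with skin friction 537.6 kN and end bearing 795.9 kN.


Using Qu = Qf + Qb
Qu = 537.6 + 795.9
Qu = 1333.5 kN


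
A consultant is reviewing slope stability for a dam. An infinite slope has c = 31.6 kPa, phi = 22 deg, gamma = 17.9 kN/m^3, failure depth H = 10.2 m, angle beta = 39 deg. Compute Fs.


Using Fs = c / (gamma*H*sin(beta)*cos(beta)) + tan(phi)/tan(beta)
Cohesion contribution = 31.6 / (17.9*10.2*sin(39)*cos(39))
Cohesion contribution = 0.353883
Friction contribution = tan(22)/tan(39) = 0.498931
Fs = 0.353883 + 0.498931
Fs = 0.853


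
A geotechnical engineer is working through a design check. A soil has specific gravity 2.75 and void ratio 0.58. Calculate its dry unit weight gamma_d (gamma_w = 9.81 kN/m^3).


Using gamma_d = Gs * gamma_w / (1 + e)
gamma_d = 2.75 * 9.81 / (1 + 0.58)
gamma_d = 2.75 * 9.81 / 1.58
gamma_d = 17.074 kN/m^3


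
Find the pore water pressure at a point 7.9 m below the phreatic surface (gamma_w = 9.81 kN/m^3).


Result: 77.5 kPa

Derivation:
Using u = gamma_w * h_w
u = 9.81 * 7.9
u = 77.5 kPa


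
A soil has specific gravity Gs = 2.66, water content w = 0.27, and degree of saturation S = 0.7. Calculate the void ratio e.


Result: 1.026

Derivation:
Using the relation e = Gs * w / S
e = 2.66 * 0.27 / 0.7
e = 1.026


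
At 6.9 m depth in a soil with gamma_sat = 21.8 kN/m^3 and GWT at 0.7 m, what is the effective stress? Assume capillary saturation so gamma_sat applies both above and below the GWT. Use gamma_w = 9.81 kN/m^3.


Total stress = gamma_sat * depth
sigma = 21.8 * 6.9 = 150.42 kPa
Pore water pressure u = gamma_w * (depth - d_wt)
u = 9.81 * (6.9 - 0.7) = 60.822 kPa
Effective stress = sigma - u
sigma' = 150.42 - 60.822 = 89.6 kPa


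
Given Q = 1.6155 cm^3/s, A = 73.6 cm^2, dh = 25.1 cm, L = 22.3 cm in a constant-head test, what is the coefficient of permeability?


Compute hydraulic gradient:
i = dh / L = 25.1 / 22.3 = 1.12556
Then apply Darcy's law:
k = Q / (A * i)
k = 1.6155 / (73.6 * 1.12556)
k = 1.6155 / 82.8413
k = 0.019501 cm/s


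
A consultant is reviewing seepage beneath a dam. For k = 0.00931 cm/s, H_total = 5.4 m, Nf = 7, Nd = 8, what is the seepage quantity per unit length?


Result: 0.0004399 m^3/s per m

Derivation:
Convert k to m/s for unit consistency with H:
k = 0.00931 cm/s = 0.00931 / 100 m/s = 9.31e-05 m/s
Using q = k * H * Nf / Nd
Nf / Nd = 7 / 8 = 0.875
q = 9.31e-05 * 5.4 * 0.875
q = 0.0004399 m^3/s per m


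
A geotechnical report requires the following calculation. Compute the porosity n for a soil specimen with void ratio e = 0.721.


Using the relation n = e / (1 + e)
n = 0.721 / (1 + 0.721)
n = 0.721 / 1.721
n = 0.4189


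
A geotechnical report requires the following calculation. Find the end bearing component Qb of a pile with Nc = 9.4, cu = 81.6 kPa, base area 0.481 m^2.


Result: 368.95 kN

Derivation:
Using Qb = Nc * cu * Ab
Qb = 9.4 * 81.6 * 0.481
Qb = 368.95 kN


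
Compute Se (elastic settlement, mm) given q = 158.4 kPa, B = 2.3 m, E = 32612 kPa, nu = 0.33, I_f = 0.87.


Using Se = q * B * (1 - nu^2) * I_f / E
1 - nu^2 = 1 - 0.33^2 = 0.8911
Se = 158.4 * 2.3 * 0.8911 * 0.87 / 32612
Se = 0.008661 m
Convert to mm: Se = 0.008661 * 1000 = 8.661 mm


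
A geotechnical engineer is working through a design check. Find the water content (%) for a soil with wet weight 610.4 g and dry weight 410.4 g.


Using w = (m_wet - m_dry) / m_dry * 100
m_wet - m_dry = 610.4 - 410.4 = 200.0 g
w = 200.0 / 410.4 * 100
w = 48.73 %


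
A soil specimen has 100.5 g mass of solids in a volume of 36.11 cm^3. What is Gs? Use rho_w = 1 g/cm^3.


Using Gs = m_s / (V_s * rho_w)
Since rho_w = 1 g/cm^3:
Gs = 100.5 / 36.11
Gs = 2.783


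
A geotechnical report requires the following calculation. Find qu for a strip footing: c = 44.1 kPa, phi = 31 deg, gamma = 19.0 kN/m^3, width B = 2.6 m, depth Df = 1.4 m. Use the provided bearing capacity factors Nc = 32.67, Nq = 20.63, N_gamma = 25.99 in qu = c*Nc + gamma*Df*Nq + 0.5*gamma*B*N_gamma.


Compute qu = c*Nc + gamma*Df*Nq + 0.5*gamma*B*N_gamma
Term 1: 44.1 * 32.67 = 1440.747
Term 2: 19.0 * 1.4 * 20.63 = 548.758
Term 3: 0.5 * 19.0 * 2.6 * 25.99 = 641.953
qu = 1440.747 + 548.758 + 641.953
qu = 2631.46 kPa


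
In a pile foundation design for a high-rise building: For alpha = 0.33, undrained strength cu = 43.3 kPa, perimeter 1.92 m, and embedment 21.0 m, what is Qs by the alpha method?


Using Qs = alpha * cu * perimeter * L
Qs = 0.33 * 43.3 * 1.92 * 21.0
Qs = 576.13 kN


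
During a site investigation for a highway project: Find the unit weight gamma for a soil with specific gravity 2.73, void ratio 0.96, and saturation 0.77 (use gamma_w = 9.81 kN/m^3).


Using gamma = gamma_w * (Gs + S*e) / (1 + e)
Numerator: Gs + S*e = 2.73 + 0.77*0.96 = 3.4692
Denominator: 1 + e = 1 + 0.96 = 1.96
gamma = 9.81 * 3.4692 / 1.96
gamma = 17.364 kN/m^3


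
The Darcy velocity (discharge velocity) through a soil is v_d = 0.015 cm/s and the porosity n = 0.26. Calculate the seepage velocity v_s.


Using v_s = v_d / n
v_s = 0.015 / 0.26
v_s = 0.05769 cm/s


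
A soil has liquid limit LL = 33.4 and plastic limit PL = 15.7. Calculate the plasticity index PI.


Using PI = LL - PL
PI = 33.4 - 15.7
PI = 17.7


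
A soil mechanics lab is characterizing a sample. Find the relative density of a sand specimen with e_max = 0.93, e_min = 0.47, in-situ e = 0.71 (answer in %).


Using Dr = (e_max - e) / (e_max - e_min) * 100
e_max - e = 0.93 - 0.71 = 0.22
e_max - e_min = 0.93 - 0.47 = 0.46
Dr = 0.22 / 0.46 * 100
Dr = 47.83 %


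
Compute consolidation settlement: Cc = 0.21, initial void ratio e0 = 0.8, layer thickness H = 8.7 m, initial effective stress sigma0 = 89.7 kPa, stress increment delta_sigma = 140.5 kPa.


Using Sc = Cc * H / (1 + e0) * log10((sigma0 + delta_sigma) / sigma0)
Stress ratio = (89.7 + 140.5) / 89.7 = 2.56633
log10(2.56633) = 0.409313
Cc * H / (1 + e0) = 0.21 * 8.7 / (1 + 0.8) = 1.015
Sc = 1.015 * 0.409313
Sc = 0.4155 m


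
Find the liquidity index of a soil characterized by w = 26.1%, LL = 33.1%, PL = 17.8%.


First compute the plasticity index:
PI = LL - PL = 33.1 - 17.8 = 15.3
Then compute the liquidity index:
LI = (w - PL) / PI
LI = (26.1 - 17.8) / 15.3
LI = 0.542


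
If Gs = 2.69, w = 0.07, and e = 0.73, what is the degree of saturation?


Using S = Gs * w / e
S = 2.69 * 0.07 / 0.73
S = 0.2579


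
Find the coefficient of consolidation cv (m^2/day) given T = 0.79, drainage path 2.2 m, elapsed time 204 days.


Using cv = T * H_dr^2 / t
H_dr^2 = 2.2^2 = 4.84
cv = 0.79 * 4.84 / 204
cv = 0.01874 m^2/day


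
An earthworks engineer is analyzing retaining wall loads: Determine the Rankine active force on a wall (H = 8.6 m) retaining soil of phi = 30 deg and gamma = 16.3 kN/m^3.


Result: 200.92 kN/m

Derivation:
Compute active earth pressure coefficient:
Ka = tan^2(45 - phi/2) = tan^2(30.0) = 0.333333
Compute active force:
Pa = 0.5 * Ka * gamma * H^2
Pa = 0.5 * 0.333333 * 16.3 * 8.6^2
Pa = 200.92 kN/m


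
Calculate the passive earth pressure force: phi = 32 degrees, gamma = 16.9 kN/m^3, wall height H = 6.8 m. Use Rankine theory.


Result: 1271.66 kN/m

Derivation:
Compute passive earth pressure coefficient:
Kp = tan^2(45 + phi/2) = tan^2(61.0) = 3.254588
Compute passive force:
Pp = 0.5 * Kp * gamma * H^2
Pp = 0.5 * 3.254588 * 16.9 * 6.8^2
Pp = 1271.66 kN/m


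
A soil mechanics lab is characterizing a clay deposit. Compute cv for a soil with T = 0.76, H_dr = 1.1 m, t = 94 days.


Using cv = T * H_dr^2 / t
H_dr^2 = 1.1^2 = 1.21
cv = 0.76 * 1.21 / 94
cv = 0.00978 m^2/day


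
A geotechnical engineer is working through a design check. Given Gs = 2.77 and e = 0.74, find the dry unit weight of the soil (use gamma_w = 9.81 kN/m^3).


Using gamma_d = Gs * gamma_w / (1 + e)
gamma_d = 2.77 * 9.81 / (1 + 0.74)
gamma_d = 2.77 * 9.81 / 1.74
gamma_d = 15.617 kN/m^3


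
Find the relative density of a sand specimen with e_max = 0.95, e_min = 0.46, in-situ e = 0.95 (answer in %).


Using Dr = (e_max - e) / (e_max - e_min) * 100
e_max - e = 0.95 - 0.95 = 0.0
e_max - e_min = 0.95 - 0.46 = 0.49
Dr = 0.0 / 0.49 * 100
Dr = 0.0 %


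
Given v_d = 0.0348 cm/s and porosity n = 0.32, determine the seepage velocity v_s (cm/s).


Using v_s = v_d / n
v_s = 0.0348 / 0.32
v_s = 0.10875 cm/s


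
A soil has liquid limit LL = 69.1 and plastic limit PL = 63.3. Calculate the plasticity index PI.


Using PI = LL - PL
PI = 69.1 - 63.3
PI = 5.8


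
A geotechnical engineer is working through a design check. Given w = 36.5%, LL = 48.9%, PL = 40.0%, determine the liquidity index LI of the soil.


First compute the plasticity index:
PI = LL - PL = 48.9 - 40.0 = 8.9
Then compute the liquidity index:
LI = (w - PL) / PI
LI = (36.5 - 40.0) / 8.9
LI = -0.393


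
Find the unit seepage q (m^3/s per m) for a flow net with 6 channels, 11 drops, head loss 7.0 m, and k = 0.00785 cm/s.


Result: 0.0002997 m^3/s per m

Derivation:
Convert k to m/s for unit consistency with H:
k = 0.00785 cm/s = 0.00785 / 100 m/s = 7.85e-05 m/s
Using q = k * H * Nf / Nd
Nf / Nd = 6 / 11 = 0.5455
q = 7.85e-05 * 7.0 * 0.5455
q = 0.0002997 m^3/s per m


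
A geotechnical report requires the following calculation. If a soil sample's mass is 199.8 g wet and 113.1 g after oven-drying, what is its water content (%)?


Result: 76.66 %

Derivation:
Using w = (m_wet - m_dry) / m_dry * 100
m_wet - m_dry = 199.8 - 113.1 = 86.7 g
w = 86.7 / 113.1 * 100
w = 76.66 %


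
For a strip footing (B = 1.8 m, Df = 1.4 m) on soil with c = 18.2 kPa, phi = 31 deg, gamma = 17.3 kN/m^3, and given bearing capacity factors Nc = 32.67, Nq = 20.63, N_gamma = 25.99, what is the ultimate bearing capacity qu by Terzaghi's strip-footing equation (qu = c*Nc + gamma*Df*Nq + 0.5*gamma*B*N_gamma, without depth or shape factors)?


Compute qu = c*Nc + gamma*Df*Nq + 0.5*gamma*B*N_gamma
Term 1: 18.2 * 32.67 = 594.594
Term 2: 17.3 * 1.4 * 20.63 = 499.6586
Term 3: 0.5 * 17.3 * 1.8 * 25.99 = 404.6643
qu = 594.594 + 499.6586 + 404.6643
qu = 1498.92 kPa


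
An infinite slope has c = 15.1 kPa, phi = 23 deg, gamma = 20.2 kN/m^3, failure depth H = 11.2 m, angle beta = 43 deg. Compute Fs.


Using Fs = c / (gamma*H*sin(beta)*cos(beta)) + tan(phi)/tan(beta)
Cohesion contribution = 15.1 / (20.2*11.2*sin(43)*cos(43))
Cohesion contribution = 0.133813
Friction contribution = tan(23)/tan(43) = 0.455194
Fs = 0.133813 + 0.455194
Fs = 0.589


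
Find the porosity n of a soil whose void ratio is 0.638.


Using the relation n = e / (1 + e)
n = 0.638 / (1 + 0.638)
n = 0.638 / 1.638
n = 0.3895


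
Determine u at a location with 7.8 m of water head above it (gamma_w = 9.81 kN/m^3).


Using u = gamma_w * h_w
u = 9.81 * 7.8
u = 76.52 kPa


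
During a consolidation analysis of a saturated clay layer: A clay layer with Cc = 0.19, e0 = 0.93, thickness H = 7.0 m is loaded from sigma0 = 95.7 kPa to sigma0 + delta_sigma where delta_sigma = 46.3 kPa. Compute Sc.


Result: 0.1181 m

Derivation:
Using Sc = Cc * H / (1 + e0) * log10((sigma0 + delta_sigma) / sigma0)
Stress ratio = (95.7 + 46.3) / 95.7 = 1.4838
log10(1.4838) = 0.171376
Cc * H / (1 + e0) = 0.19 * 7.0 / (1 + 0.93) = 0.689119
Sc = 0.689119 * 0.171376
Sc = 0.1181 m


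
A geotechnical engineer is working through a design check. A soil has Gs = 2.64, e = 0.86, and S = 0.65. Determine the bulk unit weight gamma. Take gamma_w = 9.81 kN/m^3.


Using gamma = gamma_w * (Gs + S*e) / (1 + e)
Numerator: Gs + S*e = 2.64 + 0.65*0.86 = 3.199
Denominator: 1 + e = 1 + 0.86 = 1.86
gamma = 9.81 * 3.199 / 1.86
gamma = 16.872 kN/m^3


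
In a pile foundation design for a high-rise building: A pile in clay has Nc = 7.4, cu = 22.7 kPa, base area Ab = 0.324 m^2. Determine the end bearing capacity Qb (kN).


Using Qb = Nc * cu * Ab
Qb = 7.4 * 22.7 * 0.324
Qb = 54.43 kN


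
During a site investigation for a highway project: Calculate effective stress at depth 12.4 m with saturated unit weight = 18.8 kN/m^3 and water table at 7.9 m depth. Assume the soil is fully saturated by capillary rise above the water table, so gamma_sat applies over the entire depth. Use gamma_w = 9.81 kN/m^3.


Total stress = gamma_sat * depth
sigma = 18.8 * 12.4 = 233.12 kPa
Pore water pressure u = gamma_w * (depth - d_wt)
u = 9.81 * (12.4 - 7.9) = 44.145 kPa
Effective stress = sigma - u
sigma' = 233.12 - 44.145 = 188.98 kPa


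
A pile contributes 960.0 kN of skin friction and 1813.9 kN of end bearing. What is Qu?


Using Qu = Qf + Qb
Qu = 960.0 + 1813.9
Qu = 2773.9 kN


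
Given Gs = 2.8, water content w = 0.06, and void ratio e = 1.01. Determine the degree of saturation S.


Using S = Gs * w / e
S = 2.8 * 0.06 / 1.01
S = 0.1663


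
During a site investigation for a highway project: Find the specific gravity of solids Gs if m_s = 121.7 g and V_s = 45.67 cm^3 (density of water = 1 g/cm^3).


Result: 2.665

Derivation:
Using Gs = m_s / (V_s * rho_w)
Since rho_w = 1 g/cm^3:
Gs = 121.7 / 45.67
Gs = 2.665


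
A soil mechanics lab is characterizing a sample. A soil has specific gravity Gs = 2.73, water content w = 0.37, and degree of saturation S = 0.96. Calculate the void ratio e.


Result: 1.0522

Derivation:
Using the relation e = Gs * w / S
e = 2.73 * 0.37 / 0.96
e = 1.0522


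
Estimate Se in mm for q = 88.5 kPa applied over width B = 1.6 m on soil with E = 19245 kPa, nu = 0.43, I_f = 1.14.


Using Se = q * B * (1 - nu^2) * I_f / E
1 - nu^2 = 1 - 0.43^2 = 0.8151
Se = 88.5 * 1.6 * 0.8151 * 1.14 / 19245
Se = 0.006837 m
Convert to mm: Se = 0.006837 * 1000 = 6.837 mm


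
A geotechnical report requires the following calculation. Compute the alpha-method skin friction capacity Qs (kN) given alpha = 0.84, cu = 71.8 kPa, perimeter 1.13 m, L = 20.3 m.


Result: 1383.5 kN

Derivation:
Using Qs = alpha * cu * perimeter * L
Qs = 0.84 * 71.8 * 1.13 * 20.3
Qs = 1383.5 kN


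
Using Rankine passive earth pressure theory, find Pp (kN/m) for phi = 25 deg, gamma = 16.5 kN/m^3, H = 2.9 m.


Result: 170.95 kN/m

Derivation:
Compute passive earth pressure coefficient:
Kp = tan^2(45 + phi/2) = tan^2(57.5) = 2.463913
Compute passive force:
Pp = 0.5 * Kp * gamma * H^2
Pp = 0.5 * 2.463913 * 16.5 * 2.9^2
Pp = 170.95 kN/m


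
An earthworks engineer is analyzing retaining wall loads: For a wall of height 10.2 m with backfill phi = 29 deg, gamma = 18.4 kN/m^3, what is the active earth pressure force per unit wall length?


Compute active earth pressure coefficient:
Ka = tan^2(45 - phi/2) = tan^2(30.5) = 0.346974
Compute active force:
Pa = 0.5 * Ka * gamma * H^2
Pa = 0.5 * 0.346974 * 18.4 * 10.2^2
Pa = 332.11 kN/m


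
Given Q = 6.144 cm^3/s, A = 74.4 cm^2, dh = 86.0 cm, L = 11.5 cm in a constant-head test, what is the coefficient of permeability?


Result: 0.011043 cm/s

Derivation:
Compute hydraulic gradient:
i = dh / L = 86.0 / 11.5 = 7.47826
Then apply Darcy's law:
k = Q / (A * i)
k = 6.144 / (74.4 * 7.47826)
k = 6.144 / 556.383
k = 0.011043 cm/s


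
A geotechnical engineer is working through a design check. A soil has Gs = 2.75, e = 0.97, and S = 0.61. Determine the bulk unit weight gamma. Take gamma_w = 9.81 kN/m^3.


Using gamma = gamma_w * (Gs + S*e) / (1 + e)
Numerator: Gs + S*e = 2.75 + 0.61*0.97 = 3.3417
Denominator: 1 + e = 1 + 0.97 = 1.97
gamma = 9.81 * 3.3417 / 1.97
gamma = 16.641 kN/m^3


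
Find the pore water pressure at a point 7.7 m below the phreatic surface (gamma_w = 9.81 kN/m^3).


Result: 75.54 kPa

Derivation:
Using u = gamma_w * h_w
u = 9.81 * 7.7
u = 75.54 kPa


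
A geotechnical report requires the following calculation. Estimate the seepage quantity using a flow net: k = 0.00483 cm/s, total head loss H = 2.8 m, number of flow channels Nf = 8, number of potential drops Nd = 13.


Convert k to m/s for unit consistency with H:
k = 0.00483 cm/s = 0.00483 / 100 m/s = 4.83e-05 m/s
Using q = k * H * Nf / Nd
Nf / Nd = 8 / 13 = 0.6154
q = 4.83e-05 * 2.8 * 0.6154
q = 8.322e-05 m^3/s per m


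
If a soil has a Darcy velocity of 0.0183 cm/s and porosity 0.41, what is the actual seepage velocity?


Using v_s = v_d / n
v_s = 0.0183 / 0.41
v_s = 0.04463 cm/s


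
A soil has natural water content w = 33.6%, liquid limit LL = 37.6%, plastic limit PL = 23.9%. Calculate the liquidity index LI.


Result: 0.708

Derivation:
First compute the plasticity index:
PI = LL - PL = 37.6 - 23.9 = 13.7
Then compute the liquidity index:
LI = (w - PL) / PI
LI = (33.6 - 23.9) / 13.7
LI = 0.708


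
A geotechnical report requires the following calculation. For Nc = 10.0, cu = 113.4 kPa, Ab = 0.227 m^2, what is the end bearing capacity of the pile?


Result: 257.42 kN

Derivation:
Using Qb = Nc * cu * Ab
Qb = 10.0 * 113.4 * 0.227
Qb = 257.42 kN


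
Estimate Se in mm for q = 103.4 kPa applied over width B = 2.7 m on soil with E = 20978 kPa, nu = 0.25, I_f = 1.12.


Result: 13.974 mm

Derivation:
Using Se = q * B * (1 - nu^2) * I_f / E
1 - nu^2 = 1 - 0.25^2 = 0.9375
Se = 103.4 * 2.7 * 0.9375 * 1.12 / 20978
Se = 0.013974 m
Convert to mm: Se = 0.013974 * 1000 = 13.974 mm


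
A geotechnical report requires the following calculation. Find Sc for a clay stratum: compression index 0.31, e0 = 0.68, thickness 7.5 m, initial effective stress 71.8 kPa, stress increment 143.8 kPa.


Result: 0.6609 m

Derivation:
Using Sc = Cc * H / (1 + e0) * log10((sigma0 + delta_sigma) / sigma0)
Stress ratio = (71.8 + 143.8) / 71.8 = 3.00279
log10(3.00279) = 0.477524
Cc * H / (1 + e0) = 0.31 * 7.5 / (1 + 0.68) = 1.38393
Sc = 1.38393 * 0.477524
Sc = 0.6609 m


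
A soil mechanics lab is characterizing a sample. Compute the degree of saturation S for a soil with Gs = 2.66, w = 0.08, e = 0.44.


Using S = Gs * w / e
S = 2.66 * 0.08 / 0.44
S = 0.4836


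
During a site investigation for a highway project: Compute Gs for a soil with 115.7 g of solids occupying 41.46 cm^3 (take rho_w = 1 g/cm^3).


Result: 2.791

Derivation:
Using Gs = m_s / (V_s * rho_w)
Since rho_w = 1 g/cm^3:
Gs = 115.7 / 41.46
Gs = 2.791


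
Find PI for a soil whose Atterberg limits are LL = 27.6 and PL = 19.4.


Using PI = LL - PL
PI = 27.6 - 19.4
PI = 8.2


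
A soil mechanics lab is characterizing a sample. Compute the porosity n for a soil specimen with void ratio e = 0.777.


Using the relation n = e / (1 + e)
n = 0.777 / (1 + 0.777)
n = 0.777 / 1.777
n = 0.4373


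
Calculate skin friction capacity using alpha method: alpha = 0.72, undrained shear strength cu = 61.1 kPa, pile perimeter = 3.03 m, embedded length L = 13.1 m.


Using Qs = alpha * cu * perimeter * L
Qs = 0.72 * 61.1 * 3.03 * 13.1
Qs = 1746.17 kN


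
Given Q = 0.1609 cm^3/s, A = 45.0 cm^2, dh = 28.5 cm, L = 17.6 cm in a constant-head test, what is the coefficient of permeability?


Compute hydraulic gradient:
i = dh / L = 28.5 / 17.6 = 1.61932
Then apply Darcy's law:
k = Q / (A * i)
k = 0.1609 / (45.0 * 1.61932)
k = 0.1609 / 72.8693
k = 0.002208 cm/s


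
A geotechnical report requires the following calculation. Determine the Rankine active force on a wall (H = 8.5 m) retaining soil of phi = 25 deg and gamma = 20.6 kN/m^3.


Compute active earth pressure coefficient:
Ka = tan^2(45 - phi/2) = tan^2(32.5) = 0.405859
Compute active force:
Pa = 0.5 * Ka * gamma * H^2
Pa = 0.5 * 0.405859 * 20.6 * 8.5^2
Pa = 302.03 kN/m


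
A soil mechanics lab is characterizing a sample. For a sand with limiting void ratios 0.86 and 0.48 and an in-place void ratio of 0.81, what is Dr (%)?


Using Dr = (e_max - e) / (e_max - e_min) * 100
e_max - e = 0.86 - 0.81 = 0.05
e_max - e_min = 0.86 - 0.48 = 0.38
Dr = 0.05 / 0.38 * 100
Dr = 13.16 %


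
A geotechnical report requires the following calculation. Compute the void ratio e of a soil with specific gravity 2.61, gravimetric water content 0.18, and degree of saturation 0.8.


Using the relation e = Gs * w / S
e = 2.61 * 0.18 / 0.8
e = 0.5872


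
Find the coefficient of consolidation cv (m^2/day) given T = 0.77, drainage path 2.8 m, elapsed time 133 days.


Using cv = T * H_dr^2 / t
H_dr^2 = 2.8^2 = 7.84
cv = 0.77 * 7.84 / 133
cv = 0.04539 m^2/day


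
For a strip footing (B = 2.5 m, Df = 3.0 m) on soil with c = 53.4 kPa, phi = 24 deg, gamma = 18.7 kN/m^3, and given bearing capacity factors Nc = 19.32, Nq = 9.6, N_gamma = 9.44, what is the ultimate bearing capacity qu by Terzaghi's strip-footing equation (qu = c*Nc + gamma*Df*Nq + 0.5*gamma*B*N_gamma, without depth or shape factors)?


Compute qu = c*Nc + gamma*Df*Nq + 0.5*gamma*B*N_gamma
Term 1: 53.4 * 19.32 = 1031.688
Term 2: 18.7 * 3.0 * 9.6 = 538.56
Term 3: 0.5 * 18.7 * 2.5 * 9.44 = 220.66
qu = 1031.688 + 538.56 + 220.66
qu = 1790.91 kPa


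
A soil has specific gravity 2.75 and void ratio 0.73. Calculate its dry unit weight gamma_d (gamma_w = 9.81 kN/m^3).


Using gamma_d = Gs * gamma_w / (1 + e)
gamma_d = 2.75 * 9.81 / (1 + 0.73)
gamma_d = 2.75 * 9.81 / 1.73
gamma_d = 15.594 kN/m^3


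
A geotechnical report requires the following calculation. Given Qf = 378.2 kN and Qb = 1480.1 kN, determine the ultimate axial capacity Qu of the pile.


Using Qu = Qf + Qb
Qu = 378.2 + 1480.1
Qu = 1858.3 kN


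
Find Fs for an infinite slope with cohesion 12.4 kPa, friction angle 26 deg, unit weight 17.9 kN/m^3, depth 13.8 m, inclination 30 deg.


Using Fs = c / (gamma*H*sin(beta)*cos(beta)) + tan(phi)/tan(beta)
Cohesion contribution = 12.4 / (17.9*13.8*sin(30)*cos(30))
Cohesion contribution = 0.115928
Friction contribution = tan(26)/tan(30) = 0.844778
Fs = 0.115928 + 0.844778
Fs = 0.961


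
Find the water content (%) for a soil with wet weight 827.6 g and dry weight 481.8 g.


Using w = (m_wet - m_dry) / m_dry * 100
m_wet - m_dry = 827.6 - 481.8 = 345.8 g
w = 345.8 / 481.8 * 100
w = 71.77 %


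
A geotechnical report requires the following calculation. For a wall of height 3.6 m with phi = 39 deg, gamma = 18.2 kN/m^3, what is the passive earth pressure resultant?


Result: 518.39 kN/m

Derivation:
Compute passive earth pressure coefficient:
Kp = tan^2(45 + phi/2) = tan^2(64.5) = 4.395495
Compute passive force:
Pp = 0.5 * Kp * gamma * H^2
Pp = 0.5 * 4.395495 * 18.2 * 3.6^2
Pp = 518.39 kN/m


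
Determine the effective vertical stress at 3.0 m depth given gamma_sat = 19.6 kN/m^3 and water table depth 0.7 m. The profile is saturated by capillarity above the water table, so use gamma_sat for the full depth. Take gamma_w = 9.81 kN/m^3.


Total stress = gamma_sat * depth
sigma = 19.6 * 3.0 = 58.8 kPa
Pore water pressure u = gamma_w * (depth - d_wt)
u = 9.81 * (3.0 - 0.7) = 22.563 kPa
Effective stress = sigma - u
sigma' = 58.8 - 22.563 = 36.24 kPa


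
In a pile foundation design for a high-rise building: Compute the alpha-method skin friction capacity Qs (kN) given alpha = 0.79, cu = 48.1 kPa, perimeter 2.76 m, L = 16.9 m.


Using Qs = alpha * cu * perimeter * L
Qs = 0.79 * 48.1 * 2.76 * 16.9
Qs = 1772.43 kN


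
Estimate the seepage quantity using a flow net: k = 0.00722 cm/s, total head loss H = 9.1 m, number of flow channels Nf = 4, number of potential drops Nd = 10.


Convert k to m/s for unit consistency with H:
k = 0.00722 cm/s = 0.00722 / 100 m/s = 7.22e-05 m/s
Using q = k * H * Nf / Nd
Nf / Nd = 4 / 10 = 0.4
q = 7.22e-05 * 9.1 * 0.4
q = 0.0002628 m^3/s per m
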